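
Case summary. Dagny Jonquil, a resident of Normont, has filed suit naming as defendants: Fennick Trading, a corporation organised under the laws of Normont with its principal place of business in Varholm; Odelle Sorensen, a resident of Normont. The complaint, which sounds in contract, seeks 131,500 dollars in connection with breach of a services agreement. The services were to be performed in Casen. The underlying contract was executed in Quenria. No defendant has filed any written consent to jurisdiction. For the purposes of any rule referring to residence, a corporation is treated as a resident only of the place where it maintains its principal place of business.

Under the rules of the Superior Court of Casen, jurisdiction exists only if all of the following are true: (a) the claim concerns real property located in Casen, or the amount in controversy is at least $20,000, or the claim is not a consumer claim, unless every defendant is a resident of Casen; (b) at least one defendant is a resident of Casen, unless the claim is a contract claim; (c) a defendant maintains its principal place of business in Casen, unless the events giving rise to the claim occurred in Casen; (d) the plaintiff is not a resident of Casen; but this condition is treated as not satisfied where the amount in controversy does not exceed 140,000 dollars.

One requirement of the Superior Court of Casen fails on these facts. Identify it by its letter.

(d)

The Superior Court of Casen:
  (a) The amount in controversy is USD 131,500, which meets the $20,000 floor, so this disjunct is met. Satisfied.
  (b) No defendant resides in Casen (they reside in Varholm, Normont). But the claim is a contract claim, and the 'unless' clause therefore excuses the requirement. Met.
  (c) The corporate defendant(s) have their principal place of business in Varholm, not Casen. However, the operative events occurred in Casen, so the 'unless' proviso supplies this condition. Satisfied.
  (d) The plaintiff resides in Normont, which is not Casen. However, the amount in controversy is USD 131,500, within the 140,000 dollars ceiling, which falls within the stated exception and so defeats the condition. Fails.
Only condition (d) fails.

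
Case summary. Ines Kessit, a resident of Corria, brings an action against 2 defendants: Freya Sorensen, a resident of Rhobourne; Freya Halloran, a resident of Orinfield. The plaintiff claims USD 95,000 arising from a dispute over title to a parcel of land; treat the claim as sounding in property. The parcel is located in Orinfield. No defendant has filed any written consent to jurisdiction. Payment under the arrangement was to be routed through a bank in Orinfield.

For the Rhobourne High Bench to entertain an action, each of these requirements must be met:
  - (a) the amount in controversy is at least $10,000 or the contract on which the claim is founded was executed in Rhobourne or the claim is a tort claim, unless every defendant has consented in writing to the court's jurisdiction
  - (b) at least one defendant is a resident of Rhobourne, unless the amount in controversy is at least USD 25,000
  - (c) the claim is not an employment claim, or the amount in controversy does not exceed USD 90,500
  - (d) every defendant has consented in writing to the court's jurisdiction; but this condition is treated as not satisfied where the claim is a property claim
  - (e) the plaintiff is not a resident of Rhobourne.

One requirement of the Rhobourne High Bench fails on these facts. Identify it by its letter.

(d)

The Rhobourne High Bench:
  (a) The amount in controversy is 95,000 dollars, which meets the USD 10,000 floor, which satisfies one of the alternatives. Met.
  (b) Freya Sorensen resides in Rhobourne. Satisfied.
  (c) The claim is a property claim, not an employment claim, so one alternative holds. Satisfied.
  (d) No such written consent has been filed. Fails.
  (e) The plaintiff resides in Corria, which is not Rhobourne. Met.
Only condition (d) fails.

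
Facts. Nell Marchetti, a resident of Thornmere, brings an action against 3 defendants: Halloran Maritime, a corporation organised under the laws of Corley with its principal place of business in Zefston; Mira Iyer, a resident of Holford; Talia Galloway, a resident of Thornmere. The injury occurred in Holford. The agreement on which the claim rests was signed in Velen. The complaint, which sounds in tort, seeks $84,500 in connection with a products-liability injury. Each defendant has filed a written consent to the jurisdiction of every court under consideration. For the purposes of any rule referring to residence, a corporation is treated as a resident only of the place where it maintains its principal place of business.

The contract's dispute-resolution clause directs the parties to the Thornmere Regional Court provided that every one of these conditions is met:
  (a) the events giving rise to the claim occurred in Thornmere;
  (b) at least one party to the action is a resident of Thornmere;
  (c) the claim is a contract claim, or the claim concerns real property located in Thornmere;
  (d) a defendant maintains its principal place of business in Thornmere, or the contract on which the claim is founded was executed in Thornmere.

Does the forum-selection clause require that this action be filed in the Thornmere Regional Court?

The Thornmere Regional Court:
  (a) The operative events occurred in Holford, not Thornmere. Not met.
  (b) Nell Marchetti resides in Thornmere. Condition met.
  (c) The claim is a tort claim, not a contract claim; the claim does not concern real property — no alternative holds. Fails.
  (d) The corporate defendant(s) have their principal place of business in Zefston, not Thornmere; the contract was executed in Velen, not Thornmere — no alternative holds. Not satisfied.
  → Forum clause is not triggered.

No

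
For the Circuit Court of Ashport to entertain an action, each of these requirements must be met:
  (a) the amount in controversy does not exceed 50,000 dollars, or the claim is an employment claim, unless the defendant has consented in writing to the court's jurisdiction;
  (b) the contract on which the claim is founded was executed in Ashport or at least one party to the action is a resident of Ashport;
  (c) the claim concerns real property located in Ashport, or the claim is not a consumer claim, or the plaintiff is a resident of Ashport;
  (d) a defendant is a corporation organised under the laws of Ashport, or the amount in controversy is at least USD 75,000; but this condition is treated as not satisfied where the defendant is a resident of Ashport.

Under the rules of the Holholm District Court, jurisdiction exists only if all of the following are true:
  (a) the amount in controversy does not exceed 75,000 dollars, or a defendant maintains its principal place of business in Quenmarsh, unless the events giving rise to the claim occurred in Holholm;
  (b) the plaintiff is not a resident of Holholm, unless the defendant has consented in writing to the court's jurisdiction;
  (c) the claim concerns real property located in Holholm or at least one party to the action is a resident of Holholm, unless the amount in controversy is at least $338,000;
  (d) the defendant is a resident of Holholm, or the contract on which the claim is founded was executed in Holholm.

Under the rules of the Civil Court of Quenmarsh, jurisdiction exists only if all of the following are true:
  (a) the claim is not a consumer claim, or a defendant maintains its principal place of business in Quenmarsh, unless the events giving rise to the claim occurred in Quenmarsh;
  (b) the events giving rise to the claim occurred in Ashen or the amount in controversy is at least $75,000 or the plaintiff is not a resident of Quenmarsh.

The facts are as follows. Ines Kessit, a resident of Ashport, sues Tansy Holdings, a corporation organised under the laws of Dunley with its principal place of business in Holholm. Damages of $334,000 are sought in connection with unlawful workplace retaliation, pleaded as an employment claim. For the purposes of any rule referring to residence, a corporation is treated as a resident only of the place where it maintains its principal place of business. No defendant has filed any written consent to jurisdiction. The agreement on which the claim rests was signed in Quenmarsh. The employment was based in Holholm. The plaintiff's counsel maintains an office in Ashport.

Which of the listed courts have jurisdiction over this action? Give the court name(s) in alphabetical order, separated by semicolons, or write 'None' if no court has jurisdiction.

The Circuit Court of Ashport:
  (a) The claim is an employment claim — that alternative is enough. Met.
  (b) Ines Kessit resides in Ashport, which satisfies one of the alternatives. Satisfied.
  (c) The claim is an employment claim, not a consumer claim — that alternative is enough. Met.
  (d) The amount in controversy is $334,000, which meets the 75,000 dollars floor, so one alternative holds. The carve-out does not apply: the defendant resides in Holholm, not Ashport. Satisfied.
  → All conditions met; jurisdiction exists.
The Holholm District Court:
  (a) The amount in controversy is $334,000, above the USD 75,000 ceiling; the corporate defendant(s) have their principal place of business in Holholm, not Quenmarsh — none of the alternatives is met. The proviso rescues it, though: the operative events occurred in Holholm. Condition met.
  (b) The plaintiff resides in Ashport, which is not Holholm. Met.
  (c) Tansy Holdings resides in Holholm, so this disjunct is met. Condition met.
  (d) The defendant resides in Holholm, so one alternative holds. Satisfied.
  → Every requirement is satisfied — jurisdiction.
The Civil Court of Quenmarsh:
  (a) The claim is an employment claim, not a consumer claim — that alternative is enough. Condition met.
  (b) The amount in controversy is 334,000 dollars, which meets the USD 75,000 floor — that alternative is enough. Met.
  → Every requirement is satisfied — jurisdiction.

the Circuit Court of Ashport; the Civil Court of Quenmarsh; the Holholm District Court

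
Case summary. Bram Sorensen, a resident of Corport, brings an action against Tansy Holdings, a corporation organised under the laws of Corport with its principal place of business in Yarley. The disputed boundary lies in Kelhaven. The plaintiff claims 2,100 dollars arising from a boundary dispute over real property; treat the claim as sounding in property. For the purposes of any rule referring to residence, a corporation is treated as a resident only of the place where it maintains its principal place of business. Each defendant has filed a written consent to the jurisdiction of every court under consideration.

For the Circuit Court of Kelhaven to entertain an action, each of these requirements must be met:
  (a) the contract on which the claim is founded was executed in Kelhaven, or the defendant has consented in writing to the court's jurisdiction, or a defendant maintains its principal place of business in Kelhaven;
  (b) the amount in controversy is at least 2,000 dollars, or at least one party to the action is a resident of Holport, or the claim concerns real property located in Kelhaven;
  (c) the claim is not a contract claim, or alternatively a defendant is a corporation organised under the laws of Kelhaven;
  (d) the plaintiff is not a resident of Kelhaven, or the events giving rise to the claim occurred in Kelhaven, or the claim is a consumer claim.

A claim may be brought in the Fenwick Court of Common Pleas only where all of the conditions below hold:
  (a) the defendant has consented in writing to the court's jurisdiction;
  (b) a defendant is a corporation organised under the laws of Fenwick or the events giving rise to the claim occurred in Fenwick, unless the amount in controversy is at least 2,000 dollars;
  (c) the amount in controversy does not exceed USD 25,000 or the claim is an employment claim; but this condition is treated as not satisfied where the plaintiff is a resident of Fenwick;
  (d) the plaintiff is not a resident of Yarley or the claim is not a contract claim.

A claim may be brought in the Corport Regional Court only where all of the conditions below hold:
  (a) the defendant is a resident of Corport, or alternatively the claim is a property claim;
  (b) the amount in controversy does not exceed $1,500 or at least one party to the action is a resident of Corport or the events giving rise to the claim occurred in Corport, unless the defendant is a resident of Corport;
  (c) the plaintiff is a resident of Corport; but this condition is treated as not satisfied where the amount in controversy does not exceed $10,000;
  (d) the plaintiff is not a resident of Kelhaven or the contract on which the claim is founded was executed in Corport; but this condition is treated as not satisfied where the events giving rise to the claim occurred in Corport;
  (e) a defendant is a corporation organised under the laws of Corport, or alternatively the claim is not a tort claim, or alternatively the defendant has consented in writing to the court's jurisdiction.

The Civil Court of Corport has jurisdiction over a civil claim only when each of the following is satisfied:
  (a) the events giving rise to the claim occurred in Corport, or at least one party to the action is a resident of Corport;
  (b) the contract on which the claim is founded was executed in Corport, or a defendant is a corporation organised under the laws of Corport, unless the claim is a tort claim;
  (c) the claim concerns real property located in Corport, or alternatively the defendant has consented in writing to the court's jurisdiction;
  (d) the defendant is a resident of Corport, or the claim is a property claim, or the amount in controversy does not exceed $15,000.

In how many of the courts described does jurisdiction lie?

3

The Circuit Court of Kelhaven:
  (a) Every defendant has filed written consent, so this disjunct is met. Satisfied.
  (b) The amount in controversy is USD 2,100, which meets the USD 2,000 floor, so this disjunct is met. Met.
  (c) The claim is a property claim, not a contract claim, so one alternative holds. Condition met.
  (d) The plaintiff resides in Corport, which is not Kelhaven, so this disjunct is met. Met.
  → The court has jurisdiction.
The Fenwick Court of Common Pleas:
  (a) Every defendant has filed written consent. Satisfied.
  (b) The corporate defendant(s) are organised in Corport, not Fenwick; the operative events occurred in Kelhaven, not Fenwick — every alternative fails. The proviso rescues it, though: the amount in controversy is $2,100, which meets the USD 2,000 floor. Satisfied.
  (c) The amount in controversy is 2,100 dollars, within the 25,000 dollars ceiling, which satisfies one of the alternatives. The carve-out does not apply: the plaintiff resides in Corport, not Fenwick. Condition met.
  (d) The plaintiff resides in Corport, which is not Yarley, which satisfies one of the alternatives. Satisfied.
  → All conditions met; jurisdiction exists.
The Corport Regional Court:
  (a) The claim is a property claim — that alternative is enough. Condition met.
  (b) Bram Sorensen resides in Corport — that alternative is enough. Met.
  (c) The plaintiff resides in Corport. But the amount in controversy is USD 2,100, within the USD 10,000 ceiling, triggering the carve-out and defeating this condition. Not satisfied.
  (d) The plaintiff resides in Corport, which is not Kelhaven — that alternative is enough. The carve-out does not apply: the operative events occurred in Kelhaven, not Corport. Satisfied.
  (e) Tansy Holdings is organised under the laws of Corport, so one alternative holds. Satisfied.
  → The court lacks jurisdiction.
The Civil Court of Corport:
  (a) Bram Sorensen resides in Corport, so one alternative holds. Condition met.
  (b) Tansy Holdings is organised under the laws of Corport, so this disjunct is met. Satisfied.
  (c) Every defendant has filed written consent, so one alternative holds. Condition met.
  (d) The claim is a property claim, which satisfies one of the alternatives. Condition met.
  → Every requirement is satisfied — jurisdiction.
Courts with jurisdiction: the Circuit Court of Kelhaven, the Fenwick Court of Common Pleas, the Civil Court of Corport — 3 in total.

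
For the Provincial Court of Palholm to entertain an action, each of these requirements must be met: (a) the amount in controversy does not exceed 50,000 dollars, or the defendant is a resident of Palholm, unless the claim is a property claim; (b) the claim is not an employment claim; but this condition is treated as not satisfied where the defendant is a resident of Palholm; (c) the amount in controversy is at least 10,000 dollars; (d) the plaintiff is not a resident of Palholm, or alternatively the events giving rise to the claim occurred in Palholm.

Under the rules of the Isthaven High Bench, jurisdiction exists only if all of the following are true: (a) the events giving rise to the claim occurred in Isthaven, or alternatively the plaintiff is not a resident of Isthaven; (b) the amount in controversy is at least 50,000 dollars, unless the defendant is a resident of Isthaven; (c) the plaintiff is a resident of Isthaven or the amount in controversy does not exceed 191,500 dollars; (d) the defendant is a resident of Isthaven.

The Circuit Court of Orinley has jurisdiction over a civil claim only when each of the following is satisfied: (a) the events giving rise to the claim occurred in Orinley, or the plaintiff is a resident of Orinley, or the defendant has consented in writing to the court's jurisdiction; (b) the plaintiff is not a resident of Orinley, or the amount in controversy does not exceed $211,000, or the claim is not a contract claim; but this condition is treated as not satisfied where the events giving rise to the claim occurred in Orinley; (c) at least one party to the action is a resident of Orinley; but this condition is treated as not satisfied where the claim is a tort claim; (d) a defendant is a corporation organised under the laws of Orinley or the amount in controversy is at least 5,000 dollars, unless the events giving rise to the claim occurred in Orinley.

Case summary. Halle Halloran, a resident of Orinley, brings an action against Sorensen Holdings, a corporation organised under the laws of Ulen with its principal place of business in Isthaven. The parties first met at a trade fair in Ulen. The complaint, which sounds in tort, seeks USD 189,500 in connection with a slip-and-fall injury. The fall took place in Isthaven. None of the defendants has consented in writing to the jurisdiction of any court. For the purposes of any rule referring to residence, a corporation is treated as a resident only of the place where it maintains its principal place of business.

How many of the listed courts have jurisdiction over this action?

1

The Provincial Court of Palholm:
  (a) The amount in controversy is 189,500 dollars, above the USD 50,000 ceiling; the defendant resides in Isthaven, not Palholm — no alternative holds. Nor does the 'unless' clause help: the claim is a tort claim, not a property claim. Fails.
  (b) The claim is a tort claim, not an employment claim. The carve-out does not apply: the defendant resides in Isthaven, not Palholm. Met.
  (c) The amount in controversy is USD 189,500, which meets the USD 10,000 floor. Met.
  (d) The plaintiff resides in Orinley, which is not Palholm, so this disjunct is met. Satisfied.
  → Not every requirement is met — no jurisdiction.
The Isthaven High Bench:
  (a) The operative events occurred in Isthaven, which satisfies one of the alternatives. Satisfied.
  (b) The amount in controversy is $189,500, which meets the $50,000 floor. Satisfied.
  (c) The amount in controversy is $189,500, within the 191,500 dollars ceiling, so this disjunct is met. Condition met.
  (d) The defendant resides in Isthaven. Condition met.
  → Jurisdiction lies.
The Circuit Court of Orinley:
  (a) The plaintiff resides in Orinley, so this disjunct is met. Satisfied.
  (b) The amount in controversy is $189,500, within the $211,000 ceiling, so one alternative holds. The carve-out does not apply: the operative events occurred in Isthaven, not Orinley. Condition met.
  (c) Halle Halloran resides in Orinley. However, the claim is a tort claim, which falls within the stated exception and so defeats the condition. Fails.
  (d) The amount in controversy is $189,500, which meets the USD 5,000 floor, so one alternative holds. Satisfied.
  → Not every requirement is met — no jurisdiction.
Courts with jurisdiction: the Isthaven High Bench — 1 in total.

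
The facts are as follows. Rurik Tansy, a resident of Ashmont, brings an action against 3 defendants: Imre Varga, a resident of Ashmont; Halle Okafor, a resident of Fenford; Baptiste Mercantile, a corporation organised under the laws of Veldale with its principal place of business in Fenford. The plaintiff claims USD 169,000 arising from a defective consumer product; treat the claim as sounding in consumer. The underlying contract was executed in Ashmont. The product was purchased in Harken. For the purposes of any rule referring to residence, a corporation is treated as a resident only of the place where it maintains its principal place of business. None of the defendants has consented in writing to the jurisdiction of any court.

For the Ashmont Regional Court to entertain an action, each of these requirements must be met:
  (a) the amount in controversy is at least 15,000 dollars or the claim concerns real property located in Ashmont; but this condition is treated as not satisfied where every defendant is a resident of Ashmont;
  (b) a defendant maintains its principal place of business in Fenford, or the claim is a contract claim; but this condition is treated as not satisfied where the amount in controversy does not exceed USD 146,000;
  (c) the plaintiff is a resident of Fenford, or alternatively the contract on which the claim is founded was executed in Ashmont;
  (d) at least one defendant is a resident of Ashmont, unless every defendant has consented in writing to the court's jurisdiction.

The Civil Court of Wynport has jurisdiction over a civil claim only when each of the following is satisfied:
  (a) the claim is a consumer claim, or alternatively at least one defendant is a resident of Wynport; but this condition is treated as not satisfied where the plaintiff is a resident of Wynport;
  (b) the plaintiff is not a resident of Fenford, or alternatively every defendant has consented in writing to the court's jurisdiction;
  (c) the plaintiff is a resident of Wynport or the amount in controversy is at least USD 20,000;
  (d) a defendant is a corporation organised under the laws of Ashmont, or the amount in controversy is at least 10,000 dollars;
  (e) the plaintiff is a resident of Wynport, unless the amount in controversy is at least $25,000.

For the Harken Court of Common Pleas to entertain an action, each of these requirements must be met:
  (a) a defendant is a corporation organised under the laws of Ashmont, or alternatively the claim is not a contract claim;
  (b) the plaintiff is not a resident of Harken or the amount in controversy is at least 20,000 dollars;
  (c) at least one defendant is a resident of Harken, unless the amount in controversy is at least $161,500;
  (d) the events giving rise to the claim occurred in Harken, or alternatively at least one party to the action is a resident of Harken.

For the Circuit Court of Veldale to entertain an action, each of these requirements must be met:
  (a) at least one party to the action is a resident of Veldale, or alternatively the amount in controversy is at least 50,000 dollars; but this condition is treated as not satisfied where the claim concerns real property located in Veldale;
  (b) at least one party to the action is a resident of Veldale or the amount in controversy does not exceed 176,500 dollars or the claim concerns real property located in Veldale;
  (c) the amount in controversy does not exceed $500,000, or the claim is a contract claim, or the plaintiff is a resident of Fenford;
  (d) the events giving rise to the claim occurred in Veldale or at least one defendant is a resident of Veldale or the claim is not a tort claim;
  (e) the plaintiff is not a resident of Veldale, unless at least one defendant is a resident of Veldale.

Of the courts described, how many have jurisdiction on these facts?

The Ashmont Regional Court:
  (a) The amount in controversy is USD 169,000, which meets the USD 15,000 floor, so one alternative holds. The exception is not triggered, since the defendants reside as follows — Imre Varga in Ashmont, Halle Okafor in Fenford, Baptiste Mercantile in Fenford — not all in Ashmont. Met.
  (b) Baptiste Mercantile has its principal place of business in Fenford — that alternative is enough. The exception is not triggered, since the amount in controversy is 169,000 dollars, above the USD 146,000 ceiling. Met.
  (c) The contract was executed in Ashmont, so this disjunct is met. Condition met.
  (d) Imre Varga resides in Ashmont. Met.
  → Every requirement is satisfied — jurisdiction.
The Civil Court of Wynport:
  (a) The claim is a consumer claim — that alternative is enough. The carve-out does not apply: the plaintiff resides in Ashmont, not Wynport. Satisfied.
  (b) The plaintiff resides in Ashmont, which is not Fenford — that alternative is enough. Condition met.
  (c) The amount in controversy is USD 169,000, which meets the $20,000 floor — that alternative is enough. Condition met.
  (d) The amount in controversy is 169,000 dollars, which meets the $10,000 floor, which satisfies one of the alternatives. Satisfied.
  (e) The plaintiff resides in Ashmont, not Wynport. However, the amount in controversy is $169,000, which meets the 25,000 dollars floor, so the 'unless' proviso supplies this condition. Met.
  → Every requirement is satisfied — jurisdiction.
The Harken Court of Common Pleas:
  (a) The claim is a consumer claim, not a contract claim, so one alternative holds. Satisfied.
  (b) The plaintiff resides in Ashmont, which is not Harken — that alternative is enough. Met.
  (c) No defendant resides in Harken (they reside in Ashmont, Fenford, Fenford). The proviso rescues it, though: the amount in controversy is USD 169,000, which meets the $161,500 floor. Met.
  (d) The operative events occurred in Harken, so one alternative holds. Met.
  → All conditions met; jurisdiction exists.
The Circuit Court of Veldale:
  (a) The amount in controversy is USD 169,000, which meets the $50,000 floor, so one alternative holds. And the carve-out is inapplicable — the claim does not concern real property. Met.
  (b) The amount in controversy is $169,000, within the $176,500 ceiling, so one alternative holds. Satisfied.
  (c) The amount in controversy is 169,000 dollars, within the $500,000 ceiling, so this disjunct is met. Condition met.
  (d) The claim is a consumer claim, not a tort claim, so one alternative holds. Condition met.
  (e) The plaintiff resides in Ashmont, which is not Veldale. Satisfied.
  → Every requirement is satisfied — jurisdiction.
Courts with jurisdiction: the Ashmont Regional Court, the Civil Court of Wynport, the Harken Court of Common Pleas, the Circuit Court of Veldale — 4 in total.

4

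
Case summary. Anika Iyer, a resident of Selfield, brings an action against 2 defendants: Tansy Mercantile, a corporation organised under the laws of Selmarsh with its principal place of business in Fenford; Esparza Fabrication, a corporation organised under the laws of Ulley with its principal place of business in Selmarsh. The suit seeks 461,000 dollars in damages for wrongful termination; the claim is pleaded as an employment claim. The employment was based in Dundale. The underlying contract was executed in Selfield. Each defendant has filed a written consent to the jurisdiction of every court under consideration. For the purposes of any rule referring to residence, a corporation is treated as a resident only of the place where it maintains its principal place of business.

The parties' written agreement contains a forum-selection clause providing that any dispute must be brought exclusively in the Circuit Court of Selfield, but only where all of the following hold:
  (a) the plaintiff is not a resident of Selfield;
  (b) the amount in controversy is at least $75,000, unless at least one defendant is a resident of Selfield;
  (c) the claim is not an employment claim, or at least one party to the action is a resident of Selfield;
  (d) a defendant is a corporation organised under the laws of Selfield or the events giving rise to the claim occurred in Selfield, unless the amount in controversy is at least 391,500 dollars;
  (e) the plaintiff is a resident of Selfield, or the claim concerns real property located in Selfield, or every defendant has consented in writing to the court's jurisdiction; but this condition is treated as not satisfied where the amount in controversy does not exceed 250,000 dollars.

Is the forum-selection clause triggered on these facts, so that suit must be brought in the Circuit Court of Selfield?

The Circuit Court of Selfield:
  (a) The plaintiff resides in Selfield. Fails.
  (b) The amount in controversy is 461,000 dollars, which meets the USD 75,000 floor. Condition met.
  (c) Anika Iyer resides in Selfield, so one alternative holds. Met.
  (d) The corporate defendant(s) are organised in Selmarsh, Ulley, not Selfield; the operative events occurred in Dundale, not Selfield — no alternative holds. The proviso rescues it, though: the amount in controversy is 461,000 dollars, which meets the 391,500 dollars floor. Condition met.
  (e) The plaintiff resides in Selfield, so one alternative holds. The exception is not triggered, since the amount in controversy is USD 461,000, above the USD 250,000 ceiling. Satisfied.
  → Forum clause is not triggered.

No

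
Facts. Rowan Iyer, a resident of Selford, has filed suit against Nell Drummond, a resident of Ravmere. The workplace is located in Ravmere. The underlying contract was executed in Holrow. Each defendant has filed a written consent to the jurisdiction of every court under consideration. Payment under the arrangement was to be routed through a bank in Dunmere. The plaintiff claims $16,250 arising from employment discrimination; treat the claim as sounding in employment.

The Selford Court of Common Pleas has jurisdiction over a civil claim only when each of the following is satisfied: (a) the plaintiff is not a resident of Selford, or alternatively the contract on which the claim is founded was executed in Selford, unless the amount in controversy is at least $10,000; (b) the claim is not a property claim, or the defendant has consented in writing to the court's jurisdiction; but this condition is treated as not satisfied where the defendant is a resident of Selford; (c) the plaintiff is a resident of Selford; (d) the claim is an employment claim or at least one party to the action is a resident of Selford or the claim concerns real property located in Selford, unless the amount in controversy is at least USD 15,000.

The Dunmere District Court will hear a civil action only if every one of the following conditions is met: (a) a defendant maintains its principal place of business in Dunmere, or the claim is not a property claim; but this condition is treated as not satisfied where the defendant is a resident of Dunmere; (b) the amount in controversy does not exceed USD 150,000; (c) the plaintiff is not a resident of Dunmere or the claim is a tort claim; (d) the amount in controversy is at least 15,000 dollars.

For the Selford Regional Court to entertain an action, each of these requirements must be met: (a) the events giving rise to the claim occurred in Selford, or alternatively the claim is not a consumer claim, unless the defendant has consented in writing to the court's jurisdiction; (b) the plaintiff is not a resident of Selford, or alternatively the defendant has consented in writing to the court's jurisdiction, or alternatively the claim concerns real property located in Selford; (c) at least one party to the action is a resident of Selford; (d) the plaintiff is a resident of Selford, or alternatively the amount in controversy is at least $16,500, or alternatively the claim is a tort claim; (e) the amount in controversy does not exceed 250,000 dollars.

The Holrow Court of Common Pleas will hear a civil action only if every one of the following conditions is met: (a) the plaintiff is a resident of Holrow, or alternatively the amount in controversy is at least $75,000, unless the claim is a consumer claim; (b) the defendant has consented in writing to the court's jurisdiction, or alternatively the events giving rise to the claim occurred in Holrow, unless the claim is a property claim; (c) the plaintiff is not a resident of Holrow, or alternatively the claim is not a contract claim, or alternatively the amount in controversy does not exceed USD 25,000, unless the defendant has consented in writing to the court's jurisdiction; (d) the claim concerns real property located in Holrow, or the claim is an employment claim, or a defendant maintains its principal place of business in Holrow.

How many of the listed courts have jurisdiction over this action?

3

The Selford Court of Common Pleas:
  (a) The plaintiff resides in Selford; the contract was executed in Holrow, not Selford — no alternative holds. The proviso rescues it, though: the amount in controversy is USD 16,250, which meets the USD 10,000 floor. Met.
  (b) The claim is an employment claim, not a property claim, so this disjunct is met. And the carve-out is inapplicable — the defendant resides in Ravmere, not Selford. Condition met.
  (c) The plaintiff resides in Selford. Satisfied.
  (d) The claim is an employment claim — that alternative is enough. Met.
  → Every requirement is satisfied — jurisdiction.
The Dunmere District Court:
  (a) The claim is an employment claim, not a property claim, so one alternative holds. The exception is not triggered, since the defendant resides in Ravmere, not Dunmere. Met.
  (b) The amount in controversy is USD 16,250, within the USD 150,000 ceiling. Condition met.
  (c) The plaintiff resides in Selford, which is not Dunmere, so one alternative holds. Satisfied.
  (d) The amount in controversy is $16,250, which meets the USD 15,000 floor. Met.
  → Jurisdiction lies.
The Selford Regional Court:
  (a) The claim is an employment claim, not a consumer claim, which satisfies one of the alternatives. Condition met.
  (b) Every defendant has filed written consent — that alternative is enough. Condition met.
  (c) Rowan Iyer resides in Selford. Met.
  (d) The plaintiff resides in Selford, so one alternative holds. Condition met.
  (e) The amount in controversy is $16,250, within the 250,000 dollars ceiling. Satisfied.
  → Jurisdiction lies.
The Holrow Court of Common Pleas:
  (a) The plaintiff resides in Selford, not Holrow; the amount in controversy is USD 16,250, below the USD 75,000 floor — no alternative holds. Nor does the 'unless' clause help: the claim is an employment claim, not a consumer claim. Condition not met.
  (b) Every defendant has filed written consent, which satisfies one of the alternatives. Met.
  (c) The plaintiff resides in Selford, which is not Holrow, so one alternative holds. Met.
  (d) The claim is an employment claim, so this disjunct is met. Condition met.
  → The court lacks jurisdiction.
Courts with jurisdiction: the Selford Court of Common Pleas, the Dunmere District Court, the Selford Regional Court — 3 in total.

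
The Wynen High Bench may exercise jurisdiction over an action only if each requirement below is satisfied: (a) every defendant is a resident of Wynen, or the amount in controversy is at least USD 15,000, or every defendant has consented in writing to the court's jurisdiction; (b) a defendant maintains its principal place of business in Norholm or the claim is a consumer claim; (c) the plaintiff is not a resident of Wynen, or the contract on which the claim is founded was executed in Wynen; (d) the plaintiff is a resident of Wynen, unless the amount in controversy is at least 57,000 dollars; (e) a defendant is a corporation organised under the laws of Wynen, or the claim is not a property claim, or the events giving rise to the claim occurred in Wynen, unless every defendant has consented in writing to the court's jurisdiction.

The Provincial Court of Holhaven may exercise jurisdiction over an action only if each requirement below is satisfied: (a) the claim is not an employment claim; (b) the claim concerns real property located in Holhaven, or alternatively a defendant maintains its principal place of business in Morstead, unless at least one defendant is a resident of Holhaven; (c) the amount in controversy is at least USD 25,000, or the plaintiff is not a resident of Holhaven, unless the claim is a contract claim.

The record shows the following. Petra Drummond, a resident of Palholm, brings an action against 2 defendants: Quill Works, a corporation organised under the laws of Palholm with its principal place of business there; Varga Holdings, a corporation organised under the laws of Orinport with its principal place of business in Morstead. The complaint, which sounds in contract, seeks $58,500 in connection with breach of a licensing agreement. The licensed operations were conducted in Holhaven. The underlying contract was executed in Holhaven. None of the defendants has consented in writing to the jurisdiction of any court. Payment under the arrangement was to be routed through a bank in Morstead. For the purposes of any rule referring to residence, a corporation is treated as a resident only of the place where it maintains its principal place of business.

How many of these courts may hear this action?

The Wynen High Bench:
  (a) The amount in controversy is $58,500, which meets the 15,000 dollars floor, so one alternative holds. Satisfied.
  (b) The corporate defendant(s) have their principal place of business in Morstead, Palholm, not Norholm; the claim is a contract claim, not a consumer claim — every alternative fails. Fails.
  (c) The plaintiff resides in Palholm, which is not Wynen, which satisfies one of the alternatives. Met.
  (d) The plaintiff resides in Palholm, not Wynen. But the amount in controversy is 58,500 dollars, which meets the $57,000 floor, and the 'unless' clause therefore excuses the requirement. Satisfied.
  (e) The claim is a contract claim, not a property claim, so one alternative holds. Satisfied.
  → Not every requirement is met — no jurisdiction.
The Provincial Court of Holhaven:
  (a) The claim is a contract claim, not an employment claim. Met.
  (b) Varga Holdings has its principal place of business in Morstead — that alternative is enough. Condition met.
  (c) The amount in controversy is $58,500, which meets the 25,000 dollars floor — that alternative is enough. Condition met.
  → Every requirement is satisfied — jurisdiction.
Courts with jurisdiction: the Provincial Court of Holhaven — 1 in total.

1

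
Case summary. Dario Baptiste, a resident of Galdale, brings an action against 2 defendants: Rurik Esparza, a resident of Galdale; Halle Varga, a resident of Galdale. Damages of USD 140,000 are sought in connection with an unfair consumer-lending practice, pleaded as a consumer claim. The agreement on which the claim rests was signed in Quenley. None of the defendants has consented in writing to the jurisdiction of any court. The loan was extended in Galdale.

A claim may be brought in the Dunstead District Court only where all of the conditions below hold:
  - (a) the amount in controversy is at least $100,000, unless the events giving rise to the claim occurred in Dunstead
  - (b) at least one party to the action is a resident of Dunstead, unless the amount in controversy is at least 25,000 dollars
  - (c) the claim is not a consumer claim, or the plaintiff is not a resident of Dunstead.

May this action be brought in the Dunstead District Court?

Yes

The Dunstead District Court:
  (a) The amount in controversy is USD 140,000, which meets the $100,000 floor. Condition met.
  (b) No party resides in Dunstead. The proviso rescues it, though: the amount in controversy is USD 140,000, which meets the 25,000 dollars floor. Condition met.
  (c) The plaintiff resides in Galdale, which is not Dunstead, so one alternative holds. Met.
  → The court has jurisdiction.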